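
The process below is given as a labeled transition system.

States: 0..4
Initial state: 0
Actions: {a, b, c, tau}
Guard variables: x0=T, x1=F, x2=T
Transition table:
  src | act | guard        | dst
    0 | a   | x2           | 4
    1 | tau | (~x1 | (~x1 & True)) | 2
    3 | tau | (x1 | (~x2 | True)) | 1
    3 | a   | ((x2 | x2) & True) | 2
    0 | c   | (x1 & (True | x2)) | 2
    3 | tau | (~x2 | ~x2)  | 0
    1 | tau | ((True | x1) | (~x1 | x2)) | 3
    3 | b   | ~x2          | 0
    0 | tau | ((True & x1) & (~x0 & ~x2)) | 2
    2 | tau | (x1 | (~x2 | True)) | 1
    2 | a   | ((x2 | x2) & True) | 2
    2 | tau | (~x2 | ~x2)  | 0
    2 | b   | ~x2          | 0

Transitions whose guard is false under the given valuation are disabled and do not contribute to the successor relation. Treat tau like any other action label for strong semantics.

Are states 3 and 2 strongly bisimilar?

Answer: BISIMILAR

Trace:
Bisimulation quotient by refinement:
  P[0] = {{0,1,2,3,4}}
  P[1] = {{0},{1},{2,3},{4}}
stable after 2 split(s): 4 block(s)
class of 3: {2,3}; class of 2: {2,3}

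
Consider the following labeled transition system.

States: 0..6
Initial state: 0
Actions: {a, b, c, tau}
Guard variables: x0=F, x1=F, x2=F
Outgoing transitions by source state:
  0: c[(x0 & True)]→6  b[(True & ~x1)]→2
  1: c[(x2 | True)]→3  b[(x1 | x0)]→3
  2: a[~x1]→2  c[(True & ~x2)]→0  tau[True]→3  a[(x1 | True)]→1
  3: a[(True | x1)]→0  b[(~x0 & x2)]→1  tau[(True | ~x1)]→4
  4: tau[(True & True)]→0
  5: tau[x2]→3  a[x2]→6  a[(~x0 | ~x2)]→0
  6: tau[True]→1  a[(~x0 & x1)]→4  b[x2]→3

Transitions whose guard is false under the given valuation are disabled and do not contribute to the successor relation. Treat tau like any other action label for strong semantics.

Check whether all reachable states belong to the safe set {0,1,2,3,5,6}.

Answer: INVARIANT VIOLATED at state 4

Analysis:
Allowed set {0,1,2,3,5,6}
Reach set: {0,1,2,3,4}
  0: ok
  1: ok
  2: ok
  3: ok
  4: outside
counterexample path to 4: b·tau·tau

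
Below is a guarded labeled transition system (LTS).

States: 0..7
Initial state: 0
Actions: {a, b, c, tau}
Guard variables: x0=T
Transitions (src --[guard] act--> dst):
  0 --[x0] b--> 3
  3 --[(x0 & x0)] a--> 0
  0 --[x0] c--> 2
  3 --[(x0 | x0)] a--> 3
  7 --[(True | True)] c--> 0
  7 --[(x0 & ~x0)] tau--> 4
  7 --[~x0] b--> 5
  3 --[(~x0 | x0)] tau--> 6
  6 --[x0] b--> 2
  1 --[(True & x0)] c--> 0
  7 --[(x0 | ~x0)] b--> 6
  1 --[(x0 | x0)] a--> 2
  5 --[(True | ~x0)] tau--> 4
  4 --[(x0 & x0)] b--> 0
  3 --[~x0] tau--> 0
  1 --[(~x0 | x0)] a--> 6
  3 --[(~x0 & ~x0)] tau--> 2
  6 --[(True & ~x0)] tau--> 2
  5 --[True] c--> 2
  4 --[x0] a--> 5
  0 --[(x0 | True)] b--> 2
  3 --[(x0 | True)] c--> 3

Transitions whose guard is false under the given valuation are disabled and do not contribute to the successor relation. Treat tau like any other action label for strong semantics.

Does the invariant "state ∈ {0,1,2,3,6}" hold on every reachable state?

Answer: INVARIANT HOLDS

Working:
Allowed set {0,1,2,3,6}
Reachable = {0,2,3,6}
  0: ✓
  2: ✓
  3: ✓
  6: ✓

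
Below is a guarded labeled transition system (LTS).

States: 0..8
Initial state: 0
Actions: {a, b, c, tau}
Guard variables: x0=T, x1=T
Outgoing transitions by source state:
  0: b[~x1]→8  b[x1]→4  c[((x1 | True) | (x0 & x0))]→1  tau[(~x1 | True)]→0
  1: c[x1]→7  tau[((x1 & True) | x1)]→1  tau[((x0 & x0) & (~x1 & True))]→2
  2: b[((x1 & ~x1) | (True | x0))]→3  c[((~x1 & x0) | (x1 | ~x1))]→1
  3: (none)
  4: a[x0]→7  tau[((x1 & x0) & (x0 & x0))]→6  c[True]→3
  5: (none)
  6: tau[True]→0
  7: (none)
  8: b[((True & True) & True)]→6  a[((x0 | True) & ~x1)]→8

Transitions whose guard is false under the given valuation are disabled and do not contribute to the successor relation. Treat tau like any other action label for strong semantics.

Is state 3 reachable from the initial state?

12 transition(s) survive guard evaluation.
depth 0: {0}
depth 1: {1,4}  cumulative {0,1,4}
depth 2: {3,6,7}  cumulative {0,1,3,4,6,7}
Reach set: {0,1,3,4,6,7}
Path to 3: b·c

Answer: REACHABLE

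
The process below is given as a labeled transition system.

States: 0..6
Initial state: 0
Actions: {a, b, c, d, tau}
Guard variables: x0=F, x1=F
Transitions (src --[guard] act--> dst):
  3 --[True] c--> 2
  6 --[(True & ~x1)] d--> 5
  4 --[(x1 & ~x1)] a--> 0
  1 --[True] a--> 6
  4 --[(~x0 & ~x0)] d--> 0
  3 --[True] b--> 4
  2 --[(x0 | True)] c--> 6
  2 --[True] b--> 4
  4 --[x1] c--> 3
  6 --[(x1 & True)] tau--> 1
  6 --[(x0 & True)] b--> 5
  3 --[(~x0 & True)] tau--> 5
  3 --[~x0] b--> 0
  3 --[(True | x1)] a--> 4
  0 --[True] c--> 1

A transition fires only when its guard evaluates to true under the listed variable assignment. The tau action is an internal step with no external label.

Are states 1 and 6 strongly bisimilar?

Answer: NOT BISIMILAR

Analysis:
Compute ~ classes (split until stable):
  P[0] = {{0,1,2,3,4,5,6}}
  P[1] = {{0},{1},{2},{3},{4,6},{5}}
  P[2] = {{0},{1},{2},{3},{4},{5},{6}}
stable after 3 split(s): 7 block(s)
[1]={1}  [6]={6}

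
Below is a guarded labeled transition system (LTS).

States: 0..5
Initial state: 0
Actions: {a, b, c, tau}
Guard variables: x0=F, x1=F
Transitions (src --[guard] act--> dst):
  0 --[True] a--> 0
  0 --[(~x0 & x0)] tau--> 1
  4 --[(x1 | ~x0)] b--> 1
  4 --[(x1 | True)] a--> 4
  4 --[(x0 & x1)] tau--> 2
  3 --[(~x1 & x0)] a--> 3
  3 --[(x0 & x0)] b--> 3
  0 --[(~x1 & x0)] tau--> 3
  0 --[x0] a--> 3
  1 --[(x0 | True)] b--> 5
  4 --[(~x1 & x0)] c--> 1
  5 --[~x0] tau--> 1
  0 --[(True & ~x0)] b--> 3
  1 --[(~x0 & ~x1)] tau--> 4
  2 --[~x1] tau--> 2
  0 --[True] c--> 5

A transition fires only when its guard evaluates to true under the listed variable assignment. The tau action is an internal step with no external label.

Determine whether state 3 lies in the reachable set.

After dropping false guards: 9 live edges.
L0 = {0}
L1 = {3,5}  cumulative {0,3,5}
L2 = {1}  cumulative {0,1,3,5}
L3 = {4}  cumulative {0,1,3,4,5}
Reach set: {0,1,3,4,5}
witness 3: b

Answer: REACHABLE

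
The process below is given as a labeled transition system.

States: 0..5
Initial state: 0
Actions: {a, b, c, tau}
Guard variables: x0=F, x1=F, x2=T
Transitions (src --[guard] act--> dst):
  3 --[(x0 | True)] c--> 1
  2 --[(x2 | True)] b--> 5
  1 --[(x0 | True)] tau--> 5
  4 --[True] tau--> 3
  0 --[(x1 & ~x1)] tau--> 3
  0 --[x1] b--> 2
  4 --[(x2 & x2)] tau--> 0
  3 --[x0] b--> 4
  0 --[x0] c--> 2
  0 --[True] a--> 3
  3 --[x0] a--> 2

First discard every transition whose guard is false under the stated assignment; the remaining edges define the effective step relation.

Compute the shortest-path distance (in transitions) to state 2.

Breadth-first toward 2:
  Layer 0: {0}
  Layer 1: {3}
  Layer 2: {1}
  Layer 3: {5}
2 never appears.

Answer: UNREACHABLE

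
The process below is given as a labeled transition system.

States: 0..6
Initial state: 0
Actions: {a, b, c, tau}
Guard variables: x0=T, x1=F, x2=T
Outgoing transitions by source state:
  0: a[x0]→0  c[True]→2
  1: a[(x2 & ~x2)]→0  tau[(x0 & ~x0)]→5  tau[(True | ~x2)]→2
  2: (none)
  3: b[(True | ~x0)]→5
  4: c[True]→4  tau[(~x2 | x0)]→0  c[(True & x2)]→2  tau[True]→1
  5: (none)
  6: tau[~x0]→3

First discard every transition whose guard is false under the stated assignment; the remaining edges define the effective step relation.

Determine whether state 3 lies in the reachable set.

Answer: UNREACHABLE

Analysis:
After dropping false guards: 8 live edges.
L0 = {0}
L1 = {2}  now seen {0,2}
Reachable = {0,2}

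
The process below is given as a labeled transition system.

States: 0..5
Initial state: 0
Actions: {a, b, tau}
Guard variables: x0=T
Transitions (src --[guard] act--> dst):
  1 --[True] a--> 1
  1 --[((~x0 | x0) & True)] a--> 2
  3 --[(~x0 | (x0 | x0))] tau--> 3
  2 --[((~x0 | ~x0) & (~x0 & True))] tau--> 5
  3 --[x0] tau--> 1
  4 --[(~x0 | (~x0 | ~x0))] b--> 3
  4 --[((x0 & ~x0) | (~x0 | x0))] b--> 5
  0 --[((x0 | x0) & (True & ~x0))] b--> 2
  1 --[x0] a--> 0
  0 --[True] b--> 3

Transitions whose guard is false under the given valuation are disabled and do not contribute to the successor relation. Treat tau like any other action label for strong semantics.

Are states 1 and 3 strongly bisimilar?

Compute ~ classes (split until stable):
  round 0: {{0,1,2,3,4,5}}
  round 1: {{0,4},{1},{2,5},{3}}
  round 2: {{0},{1},{2,5},{3},{4}}
Fixed point at round 3; 5 class(es).
[1]={1}  [3]={3}

Answer: NOT BISIMILAR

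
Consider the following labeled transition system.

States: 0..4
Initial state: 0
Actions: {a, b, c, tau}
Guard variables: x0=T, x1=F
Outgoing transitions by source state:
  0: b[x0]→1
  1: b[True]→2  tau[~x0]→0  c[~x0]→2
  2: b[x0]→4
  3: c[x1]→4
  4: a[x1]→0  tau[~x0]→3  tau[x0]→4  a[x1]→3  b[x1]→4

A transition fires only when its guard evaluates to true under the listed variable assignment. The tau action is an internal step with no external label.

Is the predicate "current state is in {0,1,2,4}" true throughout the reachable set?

Allowed set {0,1,2,4}
Reach set: {0,1,2,4}
  0: ok
  1: ok
  2: ok
  4: ok

Answer: INVARIANT HOLDS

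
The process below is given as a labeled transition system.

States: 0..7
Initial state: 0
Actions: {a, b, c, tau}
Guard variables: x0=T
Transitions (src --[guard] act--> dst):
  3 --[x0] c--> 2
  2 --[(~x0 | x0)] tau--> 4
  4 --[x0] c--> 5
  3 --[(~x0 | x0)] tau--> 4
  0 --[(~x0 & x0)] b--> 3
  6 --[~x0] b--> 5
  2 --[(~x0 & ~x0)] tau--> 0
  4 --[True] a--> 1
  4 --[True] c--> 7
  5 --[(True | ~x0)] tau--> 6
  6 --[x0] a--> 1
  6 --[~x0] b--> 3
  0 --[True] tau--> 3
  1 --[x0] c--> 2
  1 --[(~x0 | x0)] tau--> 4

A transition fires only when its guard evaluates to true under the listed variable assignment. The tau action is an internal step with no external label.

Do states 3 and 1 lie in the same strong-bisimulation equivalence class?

Answer: BISIMILAR

Trace:
Bisimulation quotient by refinement:
  π0 = {{0,1,2,3,4,5,6,7}}
  π1 = {{0,2,5},{1,3},{4},{6},{7}}
  π2 = {{0},{1,3},{2},{4},{5},{6},{7}}
7 equivalence class(es) (converged in 3)
[3]={1,3}  [1]={1,3}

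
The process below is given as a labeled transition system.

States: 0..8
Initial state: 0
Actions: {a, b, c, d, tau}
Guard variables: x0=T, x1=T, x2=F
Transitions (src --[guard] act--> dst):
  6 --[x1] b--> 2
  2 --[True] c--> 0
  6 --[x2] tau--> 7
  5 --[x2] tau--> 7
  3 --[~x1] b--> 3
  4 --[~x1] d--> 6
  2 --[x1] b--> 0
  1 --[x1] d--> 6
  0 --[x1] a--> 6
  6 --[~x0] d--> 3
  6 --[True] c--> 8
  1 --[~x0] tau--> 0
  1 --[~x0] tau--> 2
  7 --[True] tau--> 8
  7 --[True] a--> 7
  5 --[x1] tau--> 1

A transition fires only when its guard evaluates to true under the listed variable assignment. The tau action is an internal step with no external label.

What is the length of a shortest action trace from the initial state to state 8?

Answer: 2

Working:
Breadth-first toward 8:
  Layer 0: {0}
  Layer 1: {6}
  Layer 2: {2,8}
8 enters at depth 2; path a·c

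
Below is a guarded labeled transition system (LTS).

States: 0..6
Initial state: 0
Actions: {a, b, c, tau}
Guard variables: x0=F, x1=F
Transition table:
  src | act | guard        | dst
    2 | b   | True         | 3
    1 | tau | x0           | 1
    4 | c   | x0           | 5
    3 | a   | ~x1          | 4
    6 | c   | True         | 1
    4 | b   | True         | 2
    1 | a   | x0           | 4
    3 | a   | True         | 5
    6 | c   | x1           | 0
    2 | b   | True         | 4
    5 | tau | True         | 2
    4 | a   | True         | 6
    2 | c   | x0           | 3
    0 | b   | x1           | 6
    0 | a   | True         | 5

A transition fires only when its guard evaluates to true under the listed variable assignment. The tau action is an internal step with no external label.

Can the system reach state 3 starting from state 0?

After dropping false guards: 9 live edges.
L0 = {0}
L1 = {5}  total {0,5}
L2 = {2}  total {0,2,5}
L3 = {3,4}  total {0,2,3,4,5}
L4 = {6}  total {0,2,3,4,5,6}
L5 = {1}  total {0,1,2,3,4,5,6}
R = {0,1,2,3,4,5,6}
Path to 3: a·tau·b

Answer: REACHABLE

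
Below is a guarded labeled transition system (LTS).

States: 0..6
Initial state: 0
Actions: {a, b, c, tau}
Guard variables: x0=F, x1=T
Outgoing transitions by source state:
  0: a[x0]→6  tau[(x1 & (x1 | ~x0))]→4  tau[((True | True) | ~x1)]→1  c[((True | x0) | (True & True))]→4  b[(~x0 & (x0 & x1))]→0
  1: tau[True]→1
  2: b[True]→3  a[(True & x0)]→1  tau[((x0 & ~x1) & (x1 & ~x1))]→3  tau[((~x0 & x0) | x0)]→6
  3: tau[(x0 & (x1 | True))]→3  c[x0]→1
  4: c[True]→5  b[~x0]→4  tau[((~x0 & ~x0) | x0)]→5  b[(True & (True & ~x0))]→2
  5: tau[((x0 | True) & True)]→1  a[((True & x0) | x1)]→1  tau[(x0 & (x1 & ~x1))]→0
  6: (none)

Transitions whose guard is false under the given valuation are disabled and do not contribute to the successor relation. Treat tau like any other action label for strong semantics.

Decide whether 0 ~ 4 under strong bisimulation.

Answer: NOT BISIMILAR

Trace:
Bisimulation quotient by refinement:
  round 0: {{0,1,2,3,4,5,6}}
  round 1: {{0},{1},{2},{3,6},{4},{5}}
6 equivalence class(es) (converged in 2)
0∈{0}, 4∈{4}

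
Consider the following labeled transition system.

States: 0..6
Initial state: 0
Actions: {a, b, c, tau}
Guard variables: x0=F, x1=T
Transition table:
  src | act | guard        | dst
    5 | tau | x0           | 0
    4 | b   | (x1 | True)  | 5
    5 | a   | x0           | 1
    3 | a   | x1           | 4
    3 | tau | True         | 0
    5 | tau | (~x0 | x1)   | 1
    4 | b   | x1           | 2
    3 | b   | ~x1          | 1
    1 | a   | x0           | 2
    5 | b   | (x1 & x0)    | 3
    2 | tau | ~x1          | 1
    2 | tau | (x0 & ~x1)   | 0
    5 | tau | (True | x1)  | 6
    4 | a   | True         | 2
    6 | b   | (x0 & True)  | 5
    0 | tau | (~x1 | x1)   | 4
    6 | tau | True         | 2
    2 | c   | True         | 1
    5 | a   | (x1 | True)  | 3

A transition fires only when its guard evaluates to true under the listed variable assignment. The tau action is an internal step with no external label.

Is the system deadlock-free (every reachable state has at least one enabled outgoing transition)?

Reach set: {0,1,2,3,4,5,6}
  0: tau→4  [1 exit(s)]
  1: ∅  [STUCK]
  2: c→1  [1 exit(s)]
  3: a→4  tau→0  [2 exit(s)]
  4: a→2  b→2  b→5  [3 exit(s)]
  5: a→3  tau→1  tau→6  [3 exit(s)]
  6: tau→2  [1 exit(s)]
trace reaching 1: tau·b·c

Answer: DEADLOCK at state 1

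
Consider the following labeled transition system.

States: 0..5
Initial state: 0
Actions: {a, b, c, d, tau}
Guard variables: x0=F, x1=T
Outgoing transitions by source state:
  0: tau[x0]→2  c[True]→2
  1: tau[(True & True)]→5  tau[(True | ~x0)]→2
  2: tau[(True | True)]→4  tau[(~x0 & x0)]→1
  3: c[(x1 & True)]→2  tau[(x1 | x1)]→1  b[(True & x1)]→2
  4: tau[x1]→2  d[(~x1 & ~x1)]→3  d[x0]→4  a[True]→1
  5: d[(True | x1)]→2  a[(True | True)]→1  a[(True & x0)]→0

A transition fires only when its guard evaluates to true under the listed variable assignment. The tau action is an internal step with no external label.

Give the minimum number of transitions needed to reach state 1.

Layered search for 1:
  Layer 0: {0}
  Layer 1: {2}
  Layer 2: {4}
  Layer 3: {1}
depth(1)=3, e.g. c·tau·a

Answer: 3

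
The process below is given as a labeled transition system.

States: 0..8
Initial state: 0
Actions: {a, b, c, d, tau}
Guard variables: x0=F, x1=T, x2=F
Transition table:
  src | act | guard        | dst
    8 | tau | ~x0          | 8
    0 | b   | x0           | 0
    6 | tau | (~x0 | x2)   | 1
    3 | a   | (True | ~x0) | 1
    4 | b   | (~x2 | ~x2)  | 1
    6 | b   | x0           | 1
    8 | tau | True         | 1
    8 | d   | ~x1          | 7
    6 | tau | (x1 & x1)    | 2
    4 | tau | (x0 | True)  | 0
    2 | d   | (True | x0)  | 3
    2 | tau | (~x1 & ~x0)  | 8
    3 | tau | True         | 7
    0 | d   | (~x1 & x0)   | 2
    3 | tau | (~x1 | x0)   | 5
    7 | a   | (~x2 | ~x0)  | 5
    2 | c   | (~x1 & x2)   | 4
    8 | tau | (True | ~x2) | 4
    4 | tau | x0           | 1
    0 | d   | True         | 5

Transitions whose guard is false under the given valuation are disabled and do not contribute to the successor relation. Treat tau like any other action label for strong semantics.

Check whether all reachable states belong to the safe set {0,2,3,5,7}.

Answer: INVARIANT HOLDS

Working:
Inv-set: {0,2,3,5,7}
Reach set: {0,5}
  0: ✓
  5: ✓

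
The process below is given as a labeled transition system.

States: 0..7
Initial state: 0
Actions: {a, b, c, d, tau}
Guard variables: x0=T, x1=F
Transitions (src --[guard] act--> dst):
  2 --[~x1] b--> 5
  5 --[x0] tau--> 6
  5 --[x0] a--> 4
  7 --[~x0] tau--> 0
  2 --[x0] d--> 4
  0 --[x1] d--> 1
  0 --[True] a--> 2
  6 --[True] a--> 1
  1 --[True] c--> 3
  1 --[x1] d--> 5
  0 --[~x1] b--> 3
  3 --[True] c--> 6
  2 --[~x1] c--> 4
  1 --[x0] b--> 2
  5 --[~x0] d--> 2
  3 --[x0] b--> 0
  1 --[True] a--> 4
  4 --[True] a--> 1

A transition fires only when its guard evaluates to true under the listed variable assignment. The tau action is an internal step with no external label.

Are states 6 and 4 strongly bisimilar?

Bisimulation quotient by refinement:
  round 0: {{0,1,2,3,4,5,6,7}}
  round 1: {{0},{1},{2},{3},{4,6},{5},{7}}
7 equivalence class(es) (converged in 2)
[6]={4,6}  [4]={4,6}

Answer: BISIMILAR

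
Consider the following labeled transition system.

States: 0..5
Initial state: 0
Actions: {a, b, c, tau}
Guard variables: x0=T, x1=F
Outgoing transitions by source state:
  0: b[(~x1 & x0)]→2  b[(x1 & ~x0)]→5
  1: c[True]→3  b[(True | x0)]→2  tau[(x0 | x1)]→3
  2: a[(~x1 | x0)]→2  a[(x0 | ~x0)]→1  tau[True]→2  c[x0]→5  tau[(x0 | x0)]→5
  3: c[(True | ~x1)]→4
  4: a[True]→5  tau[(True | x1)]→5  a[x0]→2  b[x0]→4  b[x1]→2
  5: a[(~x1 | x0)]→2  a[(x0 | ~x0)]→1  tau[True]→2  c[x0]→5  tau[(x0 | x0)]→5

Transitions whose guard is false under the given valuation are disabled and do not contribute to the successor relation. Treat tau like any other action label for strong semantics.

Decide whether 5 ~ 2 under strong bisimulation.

Answer: BISIMILAR

Trace:
Bisimulation quotient by refinement:
  π0 = {{0,1,2,3,4,5}}
  π1 = {{0},{1},{2,5},{3},{4}}
5 equivalence class(es) (converged in 2)
class of 5: {2,5}; class of 2: {2,5}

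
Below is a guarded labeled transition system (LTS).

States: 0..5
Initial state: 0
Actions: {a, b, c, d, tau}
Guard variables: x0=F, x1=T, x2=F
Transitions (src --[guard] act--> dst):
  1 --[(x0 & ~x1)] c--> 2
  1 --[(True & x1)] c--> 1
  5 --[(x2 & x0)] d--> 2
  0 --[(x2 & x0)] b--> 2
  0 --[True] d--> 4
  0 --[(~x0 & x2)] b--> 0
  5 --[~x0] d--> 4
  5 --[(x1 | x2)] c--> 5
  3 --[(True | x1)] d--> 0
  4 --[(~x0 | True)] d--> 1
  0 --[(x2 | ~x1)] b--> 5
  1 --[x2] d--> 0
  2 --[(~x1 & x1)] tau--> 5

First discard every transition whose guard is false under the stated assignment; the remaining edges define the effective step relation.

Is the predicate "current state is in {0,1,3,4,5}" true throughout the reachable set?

Safe = {0,1,3,4,5}
Reach set: {0,1,4}
  0: safe
  1: safe
  4: safe

Answer: INVARIANT HOLDS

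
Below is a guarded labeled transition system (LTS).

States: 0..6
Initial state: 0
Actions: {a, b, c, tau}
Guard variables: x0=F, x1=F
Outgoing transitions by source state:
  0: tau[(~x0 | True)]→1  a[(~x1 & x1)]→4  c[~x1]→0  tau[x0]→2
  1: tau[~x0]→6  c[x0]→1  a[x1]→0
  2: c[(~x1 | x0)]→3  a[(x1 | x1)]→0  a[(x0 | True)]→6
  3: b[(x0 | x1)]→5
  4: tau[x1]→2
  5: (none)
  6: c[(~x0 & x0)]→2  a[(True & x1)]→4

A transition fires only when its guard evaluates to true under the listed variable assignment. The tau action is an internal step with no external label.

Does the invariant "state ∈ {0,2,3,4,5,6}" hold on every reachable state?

Inv-set: {0,2,3,4,5,6}
Reachable = {0,1,6}
  0: safe
  1: outside
  6: safe
counterexample path to 1: tau

Answer: INVARIANT VIOLATED at state 1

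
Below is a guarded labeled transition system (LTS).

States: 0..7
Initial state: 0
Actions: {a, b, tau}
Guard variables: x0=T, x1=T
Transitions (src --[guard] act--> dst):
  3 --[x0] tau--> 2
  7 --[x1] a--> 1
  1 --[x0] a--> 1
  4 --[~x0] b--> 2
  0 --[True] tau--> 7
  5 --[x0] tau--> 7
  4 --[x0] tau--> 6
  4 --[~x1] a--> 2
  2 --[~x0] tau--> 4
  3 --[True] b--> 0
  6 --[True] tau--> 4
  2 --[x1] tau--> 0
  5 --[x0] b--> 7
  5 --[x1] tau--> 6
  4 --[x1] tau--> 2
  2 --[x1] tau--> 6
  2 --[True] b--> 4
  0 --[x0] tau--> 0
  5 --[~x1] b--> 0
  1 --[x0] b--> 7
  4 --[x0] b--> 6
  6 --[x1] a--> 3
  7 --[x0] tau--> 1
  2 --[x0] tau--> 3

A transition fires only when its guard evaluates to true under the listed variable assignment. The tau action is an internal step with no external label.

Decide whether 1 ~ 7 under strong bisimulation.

Compute ~ classes (split until stable):
  π0 = {{0,1,2,3,4,5,6,7}}
  π1 = {{0},{1},{2,3,4,5},{6,7}}
  π2 = {{0},{1},{2},{3},{4},{5},{6},{7}}
Fixed point at round 3; 8 class(es).
1∈{1}, 7∈{7}

Answer: NOT BISIMILAR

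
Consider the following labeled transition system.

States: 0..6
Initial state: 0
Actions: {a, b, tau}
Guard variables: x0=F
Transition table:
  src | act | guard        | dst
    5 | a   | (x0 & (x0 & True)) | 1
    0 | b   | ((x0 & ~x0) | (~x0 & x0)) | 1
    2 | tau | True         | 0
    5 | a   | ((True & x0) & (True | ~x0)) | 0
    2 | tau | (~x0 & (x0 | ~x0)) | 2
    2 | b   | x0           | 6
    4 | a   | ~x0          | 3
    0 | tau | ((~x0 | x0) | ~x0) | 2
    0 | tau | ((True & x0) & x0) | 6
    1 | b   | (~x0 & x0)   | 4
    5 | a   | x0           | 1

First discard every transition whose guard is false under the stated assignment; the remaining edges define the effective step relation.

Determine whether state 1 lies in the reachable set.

Answer: UNREACHABLE

Analysis:
4 transition(s) survive guard evaluation.
Layer 0: {0}
Layer 1: {2}  cumulative {0,2}
Reach set: {0,2}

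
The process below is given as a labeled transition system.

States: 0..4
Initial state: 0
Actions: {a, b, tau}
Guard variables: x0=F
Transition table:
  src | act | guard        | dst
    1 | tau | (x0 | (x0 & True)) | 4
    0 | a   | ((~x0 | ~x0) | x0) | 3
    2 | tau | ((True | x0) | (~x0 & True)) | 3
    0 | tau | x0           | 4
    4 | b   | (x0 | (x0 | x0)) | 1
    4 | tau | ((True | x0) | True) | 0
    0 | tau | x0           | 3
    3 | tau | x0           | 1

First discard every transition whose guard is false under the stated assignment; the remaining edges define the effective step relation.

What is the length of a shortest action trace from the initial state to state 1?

Answer: UNREACHABLE

Analysis:
Breadth-first toward 1:
  depth 0: {0}
  depth 1: {3}
1 never appears.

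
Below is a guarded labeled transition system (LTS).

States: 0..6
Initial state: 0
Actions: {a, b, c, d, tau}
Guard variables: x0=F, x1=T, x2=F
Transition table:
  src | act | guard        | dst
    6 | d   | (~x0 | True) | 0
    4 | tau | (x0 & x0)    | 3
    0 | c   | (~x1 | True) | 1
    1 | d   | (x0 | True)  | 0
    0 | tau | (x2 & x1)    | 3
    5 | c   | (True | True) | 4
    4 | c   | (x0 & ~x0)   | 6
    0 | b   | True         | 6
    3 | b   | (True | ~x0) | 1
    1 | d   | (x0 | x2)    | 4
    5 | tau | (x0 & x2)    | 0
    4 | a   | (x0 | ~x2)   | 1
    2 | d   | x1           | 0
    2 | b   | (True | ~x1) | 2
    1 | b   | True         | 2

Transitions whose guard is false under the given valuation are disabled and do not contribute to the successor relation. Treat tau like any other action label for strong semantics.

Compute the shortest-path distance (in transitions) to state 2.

Answer: 2

Trace:
Layered search for 2:
  L0 = {0}
  L1 = {1,6}
  L2 = {2}
depth(2)=2, e.g. c·b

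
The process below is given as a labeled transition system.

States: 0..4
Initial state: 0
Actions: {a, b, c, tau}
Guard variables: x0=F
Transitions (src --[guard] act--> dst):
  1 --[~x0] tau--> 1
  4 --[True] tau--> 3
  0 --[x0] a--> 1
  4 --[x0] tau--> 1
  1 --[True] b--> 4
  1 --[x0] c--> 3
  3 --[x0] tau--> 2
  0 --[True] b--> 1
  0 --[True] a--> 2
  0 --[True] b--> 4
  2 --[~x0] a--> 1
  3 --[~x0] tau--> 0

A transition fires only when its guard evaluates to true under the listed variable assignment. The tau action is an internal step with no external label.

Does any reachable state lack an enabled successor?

R = {0,1,2,3,4}
  0: a→2  b→1  b→4  [deg 3]
  1: b→4  tau→1  [deg 2]
  2: a→1  [deg 1]
  3: tau→0  [deg 1]
  4: tau→3  [deg 1]

Answer: DEADLOCK-FREE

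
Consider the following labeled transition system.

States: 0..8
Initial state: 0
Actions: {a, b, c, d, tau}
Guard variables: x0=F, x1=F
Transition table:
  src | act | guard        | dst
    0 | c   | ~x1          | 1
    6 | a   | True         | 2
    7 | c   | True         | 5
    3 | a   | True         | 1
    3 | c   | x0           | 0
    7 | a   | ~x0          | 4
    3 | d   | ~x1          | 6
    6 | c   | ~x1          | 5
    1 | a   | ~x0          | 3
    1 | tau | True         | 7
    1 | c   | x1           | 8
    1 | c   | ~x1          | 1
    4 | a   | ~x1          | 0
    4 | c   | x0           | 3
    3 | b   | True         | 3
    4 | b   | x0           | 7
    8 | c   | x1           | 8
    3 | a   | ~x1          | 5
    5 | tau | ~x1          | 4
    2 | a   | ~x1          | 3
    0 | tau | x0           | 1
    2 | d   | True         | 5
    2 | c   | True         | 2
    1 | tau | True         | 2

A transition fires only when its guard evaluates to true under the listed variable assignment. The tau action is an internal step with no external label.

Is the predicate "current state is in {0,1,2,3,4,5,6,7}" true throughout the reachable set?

Safe = {0,1,2,3,4,5,6,7}
Reach set: {0,1,2,3,4,5,6,7}
  0: ok
  1: ok
  2: ok
  3: ok
  4: ok
  5: ok
  6: ok
  7: ok

Answer: INVARIANT HOLDS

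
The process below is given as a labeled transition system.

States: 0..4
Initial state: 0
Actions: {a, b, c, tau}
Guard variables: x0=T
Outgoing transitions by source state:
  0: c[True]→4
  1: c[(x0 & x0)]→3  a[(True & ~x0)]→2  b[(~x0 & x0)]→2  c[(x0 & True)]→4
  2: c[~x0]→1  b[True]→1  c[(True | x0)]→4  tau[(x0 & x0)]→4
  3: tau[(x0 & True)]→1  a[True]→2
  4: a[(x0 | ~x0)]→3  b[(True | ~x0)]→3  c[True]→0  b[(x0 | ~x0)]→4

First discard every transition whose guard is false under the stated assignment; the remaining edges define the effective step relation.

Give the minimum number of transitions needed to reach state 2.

Answer: 3

Analysis:
Breadth-first toward 2:
  Layer 0: {0}
  Layer 1: {4}
  Layer 2: {3}
  Layer 3: {1,2}
depth(2)=3, e.g. c·a·a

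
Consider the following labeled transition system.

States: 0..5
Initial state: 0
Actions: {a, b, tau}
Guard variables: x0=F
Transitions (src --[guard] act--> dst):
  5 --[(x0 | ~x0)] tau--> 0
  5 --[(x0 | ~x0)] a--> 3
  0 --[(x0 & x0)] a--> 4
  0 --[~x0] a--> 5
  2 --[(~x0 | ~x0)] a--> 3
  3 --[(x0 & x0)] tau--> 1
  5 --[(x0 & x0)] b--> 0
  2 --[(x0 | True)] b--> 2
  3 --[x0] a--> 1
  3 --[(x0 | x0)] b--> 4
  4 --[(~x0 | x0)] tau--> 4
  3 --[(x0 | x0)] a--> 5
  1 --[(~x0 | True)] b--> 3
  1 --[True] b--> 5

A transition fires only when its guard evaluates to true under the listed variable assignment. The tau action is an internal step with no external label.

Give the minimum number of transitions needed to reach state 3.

BFS to 3:
  depth 0: {0}
  depth 1: {5}
  depth 2: {3}
first hit 3 at d=2 via a·a

Answer: 2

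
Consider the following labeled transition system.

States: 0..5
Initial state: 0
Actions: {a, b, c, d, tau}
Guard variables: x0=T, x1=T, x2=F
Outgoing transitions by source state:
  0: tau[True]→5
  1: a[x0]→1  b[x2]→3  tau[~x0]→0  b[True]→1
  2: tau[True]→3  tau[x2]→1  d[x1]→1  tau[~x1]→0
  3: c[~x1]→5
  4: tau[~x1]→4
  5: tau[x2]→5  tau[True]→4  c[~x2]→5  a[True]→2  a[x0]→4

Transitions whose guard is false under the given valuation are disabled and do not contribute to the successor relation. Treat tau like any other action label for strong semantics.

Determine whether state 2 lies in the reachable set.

Answer: REACHABLE

Analysis:
After dropping false guards: 9 live edges.
Layer 0: {0}
Layer 1: {5}  now seen {0,5}
Layer 2: {2,4}  now seen {0,2,4,5}
Layer 3: {1,3}  now seen {0,1,2,3,4,5}
Reach set: {0,1,2,3,4,5}
witness 2: tau·a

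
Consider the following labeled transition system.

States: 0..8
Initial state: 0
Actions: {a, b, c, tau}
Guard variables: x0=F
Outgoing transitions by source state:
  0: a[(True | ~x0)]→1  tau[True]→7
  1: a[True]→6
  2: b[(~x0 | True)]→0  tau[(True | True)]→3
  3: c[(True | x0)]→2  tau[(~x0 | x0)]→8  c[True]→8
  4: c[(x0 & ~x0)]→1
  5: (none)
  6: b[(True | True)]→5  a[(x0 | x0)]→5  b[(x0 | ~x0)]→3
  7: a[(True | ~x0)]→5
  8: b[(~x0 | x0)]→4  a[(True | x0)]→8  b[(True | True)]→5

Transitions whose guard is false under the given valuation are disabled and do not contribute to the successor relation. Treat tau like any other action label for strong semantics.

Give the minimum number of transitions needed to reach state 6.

Answer: 2

Working:
BFS to 6:
  L0 = {0}
  L1 = {1,7}
  L2 = {5,6}
depth(6)=2, e.g. a·a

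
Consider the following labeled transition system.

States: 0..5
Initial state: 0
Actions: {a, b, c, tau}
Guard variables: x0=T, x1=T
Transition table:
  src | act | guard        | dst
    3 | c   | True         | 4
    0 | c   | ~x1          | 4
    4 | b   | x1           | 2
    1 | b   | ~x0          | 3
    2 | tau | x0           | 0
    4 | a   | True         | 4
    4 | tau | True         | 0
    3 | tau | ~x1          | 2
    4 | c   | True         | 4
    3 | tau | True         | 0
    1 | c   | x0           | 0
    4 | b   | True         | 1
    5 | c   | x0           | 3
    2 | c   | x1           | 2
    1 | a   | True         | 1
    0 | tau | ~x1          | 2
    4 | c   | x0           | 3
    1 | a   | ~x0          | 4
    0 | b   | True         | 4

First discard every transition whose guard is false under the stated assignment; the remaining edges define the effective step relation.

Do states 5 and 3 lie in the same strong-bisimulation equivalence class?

Compute ~ classes (split until stable):
  π0 = {{0,1,2,3,4,5}}
  π1 = {{0},{1},{2,3},{4},{5}}
  π2 = {{0},{1},{2},{3},{4},{5}}
stable after 3 split(s): 6 block(s)
class of 5: {5}; class of 3: {3}

Answer: NOT BISIMILAR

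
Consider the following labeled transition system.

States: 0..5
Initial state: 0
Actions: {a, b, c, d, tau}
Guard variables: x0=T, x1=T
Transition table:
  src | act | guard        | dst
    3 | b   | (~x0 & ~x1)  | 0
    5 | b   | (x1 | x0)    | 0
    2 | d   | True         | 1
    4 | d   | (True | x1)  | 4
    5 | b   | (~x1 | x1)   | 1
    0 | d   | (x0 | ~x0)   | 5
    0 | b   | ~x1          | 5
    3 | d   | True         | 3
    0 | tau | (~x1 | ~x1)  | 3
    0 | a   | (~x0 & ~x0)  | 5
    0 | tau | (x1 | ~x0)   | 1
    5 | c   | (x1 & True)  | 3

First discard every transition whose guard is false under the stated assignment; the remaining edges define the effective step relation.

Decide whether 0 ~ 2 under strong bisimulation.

Compute ~ classes (split until stable):
  P[0] = {{0,1,2,3,4,5}}
  P[1] = {{0},{1},{2,3,4},{5}}
  P[2] = {{0},{1},{2},{3,4},{5}}
stable after 3 split(s): 5 block(s)
0∈{0}, 2∈{2}

Answer: NOT BISIMILAR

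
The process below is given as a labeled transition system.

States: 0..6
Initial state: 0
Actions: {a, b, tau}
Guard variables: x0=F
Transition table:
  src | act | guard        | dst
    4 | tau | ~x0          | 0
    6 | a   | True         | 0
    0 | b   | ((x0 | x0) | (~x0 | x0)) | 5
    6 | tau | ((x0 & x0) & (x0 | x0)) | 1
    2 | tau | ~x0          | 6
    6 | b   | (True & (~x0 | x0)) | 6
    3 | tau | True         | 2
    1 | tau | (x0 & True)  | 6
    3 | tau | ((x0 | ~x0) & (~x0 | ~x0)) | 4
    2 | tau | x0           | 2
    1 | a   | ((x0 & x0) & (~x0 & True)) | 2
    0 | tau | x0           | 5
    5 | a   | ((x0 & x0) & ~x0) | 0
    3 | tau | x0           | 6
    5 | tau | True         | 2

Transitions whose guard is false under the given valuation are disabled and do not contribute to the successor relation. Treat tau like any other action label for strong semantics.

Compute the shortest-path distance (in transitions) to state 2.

Answer: 2

Analysis:
Layered search for 2:
  L0 = {0}
  L1 = {5}
  L2 = {2}
2 enters at depth 2; path b·tau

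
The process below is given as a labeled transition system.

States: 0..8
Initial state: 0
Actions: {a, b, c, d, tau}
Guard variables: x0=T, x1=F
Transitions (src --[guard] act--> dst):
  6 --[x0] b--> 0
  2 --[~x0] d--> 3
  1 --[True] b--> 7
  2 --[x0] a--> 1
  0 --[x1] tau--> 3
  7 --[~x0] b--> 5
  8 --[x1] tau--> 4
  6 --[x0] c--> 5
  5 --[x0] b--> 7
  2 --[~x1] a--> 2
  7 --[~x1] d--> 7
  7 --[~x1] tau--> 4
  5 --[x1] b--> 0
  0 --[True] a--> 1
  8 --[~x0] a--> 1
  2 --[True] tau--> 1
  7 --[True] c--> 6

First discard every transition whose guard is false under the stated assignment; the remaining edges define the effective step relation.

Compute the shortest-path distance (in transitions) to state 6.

Layered search for 6:
  L0 = {0}
  L1 = {1}
  L2 = {7}
  L3 = {4,6}
6 enters at depth 3; path a·b·c

Answer: 3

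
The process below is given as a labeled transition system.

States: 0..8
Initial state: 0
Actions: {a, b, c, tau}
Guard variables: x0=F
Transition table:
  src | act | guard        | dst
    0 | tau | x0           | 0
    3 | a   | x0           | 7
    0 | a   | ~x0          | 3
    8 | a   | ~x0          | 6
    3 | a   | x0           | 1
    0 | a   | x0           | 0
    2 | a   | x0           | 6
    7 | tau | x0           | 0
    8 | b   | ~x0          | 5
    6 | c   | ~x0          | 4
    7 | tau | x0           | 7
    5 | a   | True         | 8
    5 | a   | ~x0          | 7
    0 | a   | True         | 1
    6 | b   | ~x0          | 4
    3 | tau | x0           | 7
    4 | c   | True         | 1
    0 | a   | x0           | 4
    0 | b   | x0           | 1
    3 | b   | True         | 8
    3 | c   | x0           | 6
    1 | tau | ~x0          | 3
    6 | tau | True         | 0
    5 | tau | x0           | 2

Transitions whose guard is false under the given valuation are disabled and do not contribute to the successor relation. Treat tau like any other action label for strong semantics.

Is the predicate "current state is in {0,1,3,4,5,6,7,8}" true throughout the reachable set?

Answer: INVARIANT HOLDS

Working:
Allowed set {0,1,3,4,5,6,7,8}
Reach set: {0,1,3,4,5,6,7,8}
  0: ✓
  1: ✓
  3: ✓
  4: ✓
  5: ✓
  6: ✓
  7: ✓
  8: ✓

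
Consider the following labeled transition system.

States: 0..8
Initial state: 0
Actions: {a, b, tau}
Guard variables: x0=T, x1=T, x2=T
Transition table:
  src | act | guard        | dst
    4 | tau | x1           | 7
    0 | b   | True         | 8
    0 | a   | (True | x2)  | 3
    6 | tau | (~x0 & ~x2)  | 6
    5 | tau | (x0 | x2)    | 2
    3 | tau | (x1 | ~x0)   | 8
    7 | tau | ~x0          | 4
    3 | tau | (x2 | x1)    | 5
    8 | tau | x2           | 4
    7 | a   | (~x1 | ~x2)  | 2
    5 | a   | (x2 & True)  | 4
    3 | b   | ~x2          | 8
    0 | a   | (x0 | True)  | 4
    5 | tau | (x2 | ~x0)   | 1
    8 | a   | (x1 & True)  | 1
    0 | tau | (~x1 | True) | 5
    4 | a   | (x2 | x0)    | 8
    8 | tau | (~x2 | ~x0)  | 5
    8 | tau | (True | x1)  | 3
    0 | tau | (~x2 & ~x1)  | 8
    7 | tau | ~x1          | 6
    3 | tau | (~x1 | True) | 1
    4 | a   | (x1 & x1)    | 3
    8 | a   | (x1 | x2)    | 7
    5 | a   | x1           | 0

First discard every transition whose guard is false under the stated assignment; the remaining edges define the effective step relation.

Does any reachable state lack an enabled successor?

Answer: DEADLOCK at state 1

Trace:
R = {0,1,2,3,4,5,7,8}
  0: a→3  a→4  b→8  tau→5  [4 out]
  1: ∅  [deadlock]
  2: ∅  [deadlock]
  3: tau→1  tau→5  tau→8  [3 out]
  4: a→3  a→8  tau→7  [3 out]
  5: a→0  a→4  tau→1  tau→2  [4 out]
  7: ∅  [deadlock]
  8: a→1  a→7  tau→3  tau→4  [4 out]
Path to 1: b·a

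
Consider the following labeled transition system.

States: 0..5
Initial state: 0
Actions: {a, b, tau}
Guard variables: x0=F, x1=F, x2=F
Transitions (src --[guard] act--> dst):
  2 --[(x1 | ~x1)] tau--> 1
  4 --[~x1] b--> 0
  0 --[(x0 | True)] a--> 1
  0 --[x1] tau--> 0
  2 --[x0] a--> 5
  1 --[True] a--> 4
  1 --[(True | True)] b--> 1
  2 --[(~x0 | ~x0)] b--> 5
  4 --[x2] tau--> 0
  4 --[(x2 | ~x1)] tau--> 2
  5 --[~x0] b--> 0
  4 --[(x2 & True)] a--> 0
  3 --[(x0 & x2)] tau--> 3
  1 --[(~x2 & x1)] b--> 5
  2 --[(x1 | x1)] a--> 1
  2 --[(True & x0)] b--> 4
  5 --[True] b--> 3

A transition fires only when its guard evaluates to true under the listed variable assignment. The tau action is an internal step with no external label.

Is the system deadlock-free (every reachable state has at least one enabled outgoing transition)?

Answer: DEADLOCK at state 3

Trace:
Reach set: {0,1,2,3,4,5}
  0: a→1  [1 exit(s)]
  1: a→4  b→1  [2 exit(s)]
  2: b→5  tau→1  [2 exit(s)]
  3: ∅  [deadlock]
  4: b→0  tau→2  [2 exit(s)]
  5: b→0  b→3  [2 exit(s)]
witness 3: a·a·tau·b·b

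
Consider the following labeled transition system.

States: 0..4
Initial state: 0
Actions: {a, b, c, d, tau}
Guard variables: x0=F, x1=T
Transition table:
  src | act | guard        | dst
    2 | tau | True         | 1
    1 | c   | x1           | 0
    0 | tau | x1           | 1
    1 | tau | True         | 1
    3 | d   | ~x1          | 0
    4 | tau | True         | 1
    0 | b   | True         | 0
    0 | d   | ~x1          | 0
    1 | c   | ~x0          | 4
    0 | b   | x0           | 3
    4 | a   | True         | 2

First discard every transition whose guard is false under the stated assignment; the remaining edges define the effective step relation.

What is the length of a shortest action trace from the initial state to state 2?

Answer: 3

Analysis:
Layered search for 2:
  depth 0: {0}
  depth 1: {1}
  depth 2: {4}
  depth 3: {2}
first hit 2 at d=3 via tau·c·a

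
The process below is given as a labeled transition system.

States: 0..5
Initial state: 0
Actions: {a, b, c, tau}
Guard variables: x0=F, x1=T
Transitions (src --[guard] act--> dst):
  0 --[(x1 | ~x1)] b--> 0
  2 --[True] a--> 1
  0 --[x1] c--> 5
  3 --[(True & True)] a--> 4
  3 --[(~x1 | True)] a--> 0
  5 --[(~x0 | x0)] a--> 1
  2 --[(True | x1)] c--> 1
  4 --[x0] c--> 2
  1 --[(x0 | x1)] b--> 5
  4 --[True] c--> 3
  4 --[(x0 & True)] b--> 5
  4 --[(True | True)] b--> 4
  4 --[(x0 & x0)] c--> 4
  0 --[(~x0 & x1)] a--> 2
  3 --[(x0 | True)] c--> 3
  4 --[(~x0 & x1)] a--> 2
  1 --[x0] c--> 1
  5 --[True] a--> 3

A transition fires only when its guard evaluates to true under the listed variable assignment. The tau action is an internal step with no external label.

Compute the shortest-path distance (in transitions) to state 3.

BFS to 3:
  Layer 0: {0}
  Layer 1: {2,5}
  Layer 2: {1,3}
first hit 3 at d=2 via c·a

Answer: 2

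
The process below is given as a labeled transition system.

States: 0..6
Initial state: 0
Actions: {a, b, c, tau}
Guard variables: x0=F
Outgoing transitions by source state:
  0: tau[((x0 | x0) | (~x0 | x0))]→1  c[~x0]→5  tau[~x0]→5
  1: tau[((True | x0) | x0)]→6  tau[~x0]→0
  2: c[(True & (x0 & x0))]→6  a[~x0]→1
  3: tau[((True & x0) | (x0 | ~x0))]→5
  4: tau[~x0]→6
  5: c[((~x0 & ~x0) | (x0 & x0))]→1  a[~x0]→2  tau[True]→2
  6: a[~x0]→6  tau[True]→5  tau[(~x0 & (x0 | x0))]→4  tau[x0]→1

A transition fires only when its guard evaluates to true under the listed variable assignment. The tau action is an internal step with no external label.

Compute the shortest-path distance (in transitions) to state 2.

Layered search for 2:
  depth 0: {0}
  depth 1: {1,5}
  depth 2: {2,6}
2 enters at depth 2; path c·a

Answer: 2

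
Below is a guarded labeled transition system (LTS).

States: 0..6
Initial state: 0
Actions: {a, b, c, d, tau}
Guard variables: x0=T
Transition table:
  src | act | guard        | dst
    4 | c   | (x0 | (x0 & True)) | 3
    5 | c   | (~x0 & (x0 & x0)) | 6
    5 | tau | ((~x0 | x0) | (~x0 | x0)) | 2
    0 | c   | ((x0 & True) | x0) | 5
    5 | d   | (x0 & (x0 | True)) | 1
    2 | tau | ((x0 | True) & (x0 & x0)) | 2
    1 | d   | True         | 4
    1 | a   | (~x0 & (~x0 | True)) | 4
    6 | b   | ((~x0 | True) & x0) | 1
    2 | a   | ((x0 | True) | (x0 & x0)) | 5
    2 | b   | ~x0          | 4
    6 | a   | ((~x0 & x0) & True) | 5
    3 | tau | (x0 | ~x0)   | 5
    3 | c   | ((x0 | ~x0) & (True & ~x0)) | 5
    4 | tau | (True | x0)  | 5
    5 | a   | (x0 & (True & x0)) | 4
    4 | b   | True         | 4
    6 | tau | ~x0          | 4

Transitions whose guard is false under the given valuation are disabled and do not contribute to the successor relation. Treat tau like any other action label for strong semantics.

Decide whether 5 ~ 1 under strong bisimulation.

Bisimulation quotient by refinement:
  P[0] = {{0,1,2,3,4,5,6}}
  P[1] = {{0},{1},{2},{3},{4},{5},{6}}
7 equivalence class(es) (converged in 2)
class of 5: {5}; class of 1: {1}

Answer: NOT BISIMILAR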